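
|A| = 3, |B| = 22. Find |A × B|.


|A × B| = |A| × |B|
= 3 × 22
= 66

|A × B| = 66


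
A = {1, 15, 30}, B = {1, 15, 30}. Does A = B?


Two sets are equal iff they have exactly the same elements.
A = {1, 15, 30}
B = {1, 15, 30}
Same elements → A = B

Yes, A = B


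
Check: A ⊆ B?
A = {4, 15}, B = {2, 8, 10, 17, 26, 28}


A ⊆ B means every element of A is in B.
Elements in A not in B: {4, 15}
So A ⊄ B.

No, A ⊄ B


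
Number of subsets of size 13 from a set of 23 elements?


C(n,k) = n! / (k!(n-k)!)
C(23,13) = 23! / (13!10!)
= 1144066

C(23,13) = 1144066


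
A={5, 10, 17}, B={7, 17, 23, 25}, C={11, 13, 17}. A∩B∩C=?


A ∩ B = {17}
(A ∩ B) ∩ C = {17}

A ∩ B ∩ C = {17}


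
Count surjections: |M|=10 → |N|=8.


n = |M| = 10, k = |N| = 8. Surjections via inclusion-exclusion:
S(n,k) = Σ(-1)^i × C(k,i) × (k-i)^n, i=0 to k
i=0: (-1)^0×C(8,0)×8^10 = 1073741824
i=1: (-1)^1×C(8,1)×7^10 = -2259801992
i=2: (-1)^2×C(8,2)×6^10 = 1693052928
i=3: (-1)^3×C(8,3)×5^10 = -546875000
i=4: (-1)^4×C(8,4)×4^10 = 73400320
i=5: (-1)^5×C(8,5)×3^10 = -3306744
i=6: (-1)^6×C(8,6)×2^10 = 28672
i=7: (-1)^7×C(8,7)×1^10 = -8
i=8: (-1)^8×C(8,8)×0^10 = 0
Total = 30240000

Number of surjections = 30240000


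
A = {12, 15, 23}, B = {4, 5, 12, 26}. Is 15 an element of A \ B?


A = {12, 15, 23}, B = {4, 5, 12, 26}
A \ B = elements in A but not in B
A \ B = {15, 23}
Checking if 15 ∈ A \ B
15 is in A \ B → True

15 ∈ A \ B


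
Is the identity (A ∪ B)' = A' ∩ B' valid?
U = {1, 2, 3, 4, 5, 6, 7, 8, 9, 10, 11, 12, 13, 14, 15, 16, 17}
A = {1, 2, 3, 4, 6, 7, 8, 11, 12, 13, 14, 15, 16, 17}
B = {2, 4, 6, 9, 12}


LHS: A ∪ B = {1, 2, 3, 4, 6, 7, 8, 9, 11, 12, 13, 14, 15, 16, 17}
(A ∪ B)' = U \ (A ∪ B) = {5, 10}
A' = {5, 9, 10}, B' = {1, 3, 5, 7, 8, 10, 11, 13, 14, 15, 16, 17}
Claimed RHS: A' ∩ B' = {5, 10}
Identity is VALID: LHS = RHS = {5, 10} ✓

Identity is valid. (A ∪ B)' = A' ∩ B' = {5, 10}


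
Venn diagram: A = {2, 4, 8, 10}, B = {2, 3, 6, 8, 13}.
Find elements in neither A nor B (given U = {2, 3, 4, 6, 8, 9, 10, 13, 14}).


A = {2, 4, 8, 10}
B = {2, 3, 6, 8, 13}
Region: in neither A nor B (given U = {2, 3, 4, 6, 8, 9, 10, 13, 14})
Elements: {9, 14}

Elements in neither A nor B (given U = {2, 3, 4, 6, 8, 9, 10, 13, 14}): {9, 14}


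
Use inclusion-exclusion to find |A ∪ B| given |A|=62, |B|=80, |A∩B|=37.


|A ∪ B| = |A| + |B| - |A ∩ B|
= 62 + 80 - 37
= 105

|A ∪ B| = 105


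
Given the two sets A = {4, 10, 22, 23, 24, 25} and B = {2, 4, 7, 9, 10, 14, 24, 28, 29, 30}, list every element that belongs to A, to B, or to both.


A ∪ B = all elements in A or B (or both)
A = {4, 10, 22, 23, 24, 25}
B = {2, 4, 7, 9, 10, 14, 24, 28, 29, 30}
A ∪ B = {2, 4, 7, 9, 10, 14, 22, 23, 24, 25, 28, 29, 30}

A ∪ B = {2, 4, 7, 9, 10, 14, 22, 23, 24, 25, 28, 29, 30}


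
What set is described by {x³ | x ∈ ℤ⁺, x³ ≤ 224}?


Checking each candidate:
Condition: positive perfect cubes ≤ 224
Result = {1, 8, 27, 64, 125, 216}

{1, 8, 27, 64, 125, 216}


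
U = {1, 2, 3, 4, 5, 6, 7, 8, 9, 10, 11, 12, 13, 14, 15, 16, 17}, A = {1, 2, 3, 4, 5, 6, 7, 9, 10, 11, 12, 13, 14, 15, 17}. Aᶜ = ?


Aᶜ = U \ A = elements in U but not in A
U = {1, 2, 3, 4, 5, 6, 7, 8, 9, 10, 11, 12, 13, 14, 15, 16, 17}
A = {1, 2, 3, 4, 5, 6, 7, 9, 10, 11, 12, 13, 14, 15, 17}
Aᶜ = {8, 16}

Aᶜ = {8, 16}


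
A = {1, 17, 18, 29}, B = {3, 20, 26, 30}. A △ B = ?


A △ B = (A \ B) ∪ (B \ A) = elements in exactly one of A or B
A \ B = {1, 17, 18, 29}
B \ A = {3, 20, 26, 30}
A △ B = {1, 3, 17, 18, 20, 26, 29, 30}

A △ B = {1, 3, 17, 18, 20, 26, 29, 30}


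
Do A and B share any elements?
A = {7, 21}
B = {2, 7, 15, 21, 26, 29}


Disjoint means A ∩ B = ∅.
A ∩ B = {7, 21}
A ∩ B ≠ ∅, so A and B are NOT disjoint.

Yes — A and B share the element(s) of A ∩ B = {7, 21}, so they are not disjoint


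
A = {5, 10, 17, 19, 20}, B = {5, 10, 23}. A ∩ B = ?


A ∩ B = elements in both A and B
A = {5, 10, 17, 19, 20}
B = {5, 10, 23}
A ∩ B = {5, 10}

A ∩ B = {5, 10}


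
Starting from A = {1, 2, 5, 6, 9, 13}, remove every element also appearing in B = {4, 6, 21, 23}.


A \ B = elements in A but not in B
A = {1, 2, 5, 6, 9, 13}
B = {4, 6, 21, 23}
Remove from A any elements in B
A \ B = {1, 2, 5, 9, 13}

A \ B = {1, 2, 5, 9, 13}


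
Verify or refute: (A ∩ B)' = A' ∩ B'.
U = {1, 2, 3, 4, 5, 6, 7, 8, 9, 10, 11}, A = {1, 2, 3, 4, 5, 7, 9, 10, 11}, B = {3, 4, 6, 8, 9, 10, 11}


LHS: A ∩ B = {3, 4, 9, 10, 11}
(A ∩ B)' = U \ (A ∩ B) = {1, 2, 5, 6, 7, 8}
A' = {6, 8}, B' = {1, 2, 5, 7}
Claimed RHS: A' ∩ B' = ∅
Identity is INVALID: LHS = {1, 2, 5, 6, 7, 8} but the RHS claimed here equals ∅. The correct form is (A ∩ B)' = A' ∪ B'.

Identity is invalid: (A ∩ B)' = {1, 2, 5, 6, 7, 8} but A' ∩ B' = ∅. The correct De Morgan law is (A ∩ B)' = A' ∪ B'.


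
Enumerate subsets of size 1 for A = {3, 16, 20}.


|A| = 3, so A has C(3,1) = 3 subsets of size 1.
Enumerate by choosing 1 elements from A at a time:
{3}, {16}, {20}

1-element subsets (3 total): {3}, {16}, {20}


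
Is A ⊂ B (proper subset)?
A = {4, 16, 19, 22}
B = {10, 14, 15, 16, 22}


A ⊂ B requires: A ⊆ B AND A ≠ B.
A ⊆ B? No
A ⊄ B, so A is not a proper subset.

No, A is not a proper subset of B


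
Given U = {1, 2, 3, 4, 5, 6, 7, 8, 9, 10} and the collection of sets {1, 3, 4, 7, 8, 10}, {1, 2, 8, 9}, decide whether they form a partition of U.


A partition requires: (1) non-empty parts, (2) pairwise disjoint, (3) union = U
Parts: {1, 3, 4, 7, 8, 10}, {1, 2, 8, 9}
Union of parts: {1, 2, 3, 4, 7, 8, 9, 10}
U = {1, 2, 3, 4, 5, 6, 7, 8, 9, 10}
All non-empty? True
Pairwise disjoint? False
Covers U? False

No, not a valid partition


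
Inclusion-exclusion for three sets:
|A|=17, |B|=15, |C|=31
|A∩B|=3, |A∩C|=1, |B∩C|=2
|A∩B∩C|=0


|A∪B∪C| = |A|+|B|+|C| - |A∩B|-|A∩C|-|B∩C| + |A∩B∩C|
= 17+15+31 - 3-1-2 + 0
= 63 - 6 + 0
= 57

|A ∪ B ∪ C| = 57


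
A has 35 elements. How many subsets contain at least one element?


Total subsets = 2^n = 2^35 = 34359738368
Non-empty subsets exclude the empty set: 2^n - 1
= 34359738368 - 1
= 34359738367

Number of non-empty subsets = 34359738367


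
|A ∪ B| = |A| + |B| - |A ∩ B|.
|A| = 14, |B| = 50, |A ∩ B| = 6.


|A ∪ B| = |A| + |B| - |A ∩ B|
= 14 + 50 - 6
= 58

|A ∪ B| = 58


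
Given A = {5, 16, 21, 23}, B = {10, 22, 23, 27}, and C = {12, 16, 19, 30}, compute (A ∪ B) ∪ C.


A ∪ B = {5, 10, 16, 21, 22, 23, 27}
(A ∪ B) ∪ C = {5, 10, 12, 16, 19, 21, 22, 23, 27, 30}

A ∪ B ∪ C = {5, 10, 12, 16, 19, 21, 22, 23, 27, 30}


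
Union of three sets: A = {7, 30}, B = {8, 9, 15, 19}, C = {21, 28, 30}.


A ∪ B = {7, 8, 9, 15, 19, 30}
(A ∪ B) ∪ C = {7, 8, 9, 15, 19, 21, 28, 30}

A ∪ B ∪ C = {7, 8, 9, 15, 19, 21, 28, 30}


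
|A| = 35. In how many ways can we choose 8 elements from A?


C(n,k) = n! / (k!(n-k)!)
C(35,8) = 35! / (8!27!)
= 23535820

C(35,8) = 23535820


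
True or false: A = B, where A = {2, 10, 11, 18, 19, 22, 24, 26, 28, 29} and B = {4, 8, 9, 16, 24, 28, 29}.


Two sets are equal iff they have exactly the same elements.
A = {2, 10, 11, 18, 19, 22, 24, 26, 28, 29}
B = {4, 8, 9, 16, 24, 28, 29}
Differences: {2, 4, 8, 9, 10, 11, 16, 18, 19, 22, 26}
A ≠ B

No, A ≠ B


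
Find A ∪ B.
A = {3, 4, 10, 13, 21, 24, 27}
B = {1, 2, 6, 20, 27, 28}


A ∪ B = all elements in A or B (or both)
A = {3, 4, 10, 13, 21, 24, 27}
B = {1, 2, 6, 20, 27, 28}
A ∪ B = {1, 2, 3, 4, 6, 10, 13, 20, 21, 24, 27, 28}

A ∪ B = {1, 2, 3, 4, 6, 10, 13, 20, 21, 24, 27, 28}


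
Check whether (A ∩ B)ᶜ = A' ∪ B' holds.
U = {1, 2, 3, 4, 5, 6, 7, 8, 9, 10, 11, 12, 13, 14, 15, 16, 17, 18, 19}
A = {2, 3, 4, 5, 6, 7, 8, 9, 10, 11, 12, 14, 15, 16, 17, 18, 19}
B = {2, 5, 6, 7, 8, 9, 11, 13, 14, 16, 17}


LHS: A ∩ B = {2, 5, 6, 7, 8, 9, 11, 14, 16, 17}
(A ∩ B)' = U \ (A ∩ B) = {1, 3, 4, 10, 12, 13, 15, 18, 19}
A' = {1, 13}, B' = {1, 3, 4, 10, 12, 15, 18, 19}
Claimed RHS: A' ∪ B' = {1, 3, 4, 10, 12, 13, 15, 18, 19}
Identity is VALID: LHS = RHS = {1, 3, 4, 10, 12, 13, 15, 18, 19} ✓

Identity is valid. (A ∩ B)' = A' ∪ B' = {1, 3, 4, 10, 12, 13, 15, 18, 19}


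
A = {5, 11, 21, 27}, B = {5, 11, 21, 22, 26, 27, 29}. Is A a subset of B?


A ⊆ B means every element of A is in B.
All elements of A are in B.
So A ⊆ B.

Yes, A ⊆ B


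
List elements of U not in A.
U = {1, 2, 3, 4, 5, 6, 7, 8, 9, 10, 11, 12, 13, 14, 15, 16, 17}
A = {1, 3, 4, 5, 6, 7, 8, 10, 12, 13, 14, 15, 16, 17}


Aᶜ = U \ A = elements in U but not in A
U = {1, 2, 3, 4, 5, 6, 7, 8, 9, 10, 11, 12, 13, 14, 15, 16, 17}
A = {1, 3, 4, 5, 6, 7, 8, 10, 12, 13, 14, 15, 16, 17}
Aᶜ = {2, 9, 11}

Aᶜ = {2, 9, 11}


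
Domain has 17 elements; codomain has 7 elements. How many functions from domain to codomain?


Each of |A| = 17 inputs maps to any of |B| = 7 outputs.
# functions = |B|^|A| = 7^17
= 232630513987207

Number of functions = 232630513987207


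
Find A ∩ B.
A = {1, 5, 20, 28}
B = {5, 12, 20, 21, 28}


A ∩ B = elements in both A and B
A = {1, 5, 20, 28}
B = {5, 12, 20, 21, 28}
A ∩ B = {5, 20, 28}

A ∩ B = {5, 20, 28}


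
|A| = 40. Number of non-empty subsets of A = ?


Total subsets = 2^n = 2^40 = 1099511627776
Non-empty subsets exclude the empty set: 2^n - 1
= 1099511627776 - 1
= 1099511627775

Number of non-empty subsets = 1099511627775


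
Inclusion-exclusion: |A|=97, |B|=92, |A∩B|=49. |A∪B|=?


|A ∪ B| = |A| + |B| - |A ∩ B|
= 97 + 92 - 49
= 140

|A ∪ B| = 140


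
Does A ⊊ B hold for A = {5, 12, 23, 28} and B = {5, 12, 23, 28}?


A ⊂ B requires: A ⊆ B AND A ≠ B.
A ⊆ B? Yes
A = B? Yes
A = B, so A is not a PROPER subset.

No, A is not a proper subset of B


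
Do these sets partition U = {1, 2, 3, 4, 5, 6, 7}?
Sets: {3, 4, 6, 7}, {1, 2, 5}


A partition requires: (1) non-empty parts, (2) pairwise disjoint, (3) union = U
Parts: {3, 4, 6, 7}, {1, 2, 5}
Union of parts: {1, 2, 3, 4, 5, 6, 7}
U = {1, 2, 3, 4, 5, 6, 7}
All non-empty? True
Pairwise disjoint? True
Covers U? True

Yes, valid partition


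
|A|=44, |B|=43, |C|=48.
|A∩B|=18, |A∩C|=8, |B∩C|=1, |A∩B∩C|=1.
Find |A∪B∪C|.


|A∪B∪C| = |A|+|B|+|C| - |A∩B|-|A∩C|-|B∩C| + |A∩B∩C|
= 44+43+48 - 18-8-1 + 1
= 135 - 27 + 1
= 109

|A ∪ B ∪ C| = 109


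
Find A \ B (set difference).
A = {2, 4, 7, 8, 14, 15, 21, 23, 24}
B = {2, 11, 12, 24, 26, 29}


A \ B = elements in A but not in B
A = {2, 4, 7, 8, 14, 15, 21, 23, 24}
B = {2, 11, 12, 24, 26, 29}
Remove from A any elements in B
A \ B = {4, 7, 8, 14, 15, 21, 23}

A \ B = {4, 7, 8, 14, 15, 21, 23}


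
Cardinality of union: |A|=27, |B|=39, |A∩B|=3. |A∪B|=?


|A ∪ B| = |A| + |B| - |A ∩ B|
= 27 + 39 - 3
= 63

|A ∪ B| = 63


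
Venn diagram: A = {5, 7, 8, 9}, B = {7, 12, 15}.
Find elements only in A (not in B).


A = {5, 7, 8, 9}
B = {7, 12, 15}
Region: only in A (not in B)
Elements: {5, 8, 9}

Elements only in A (not in B): {5, 8, 9}


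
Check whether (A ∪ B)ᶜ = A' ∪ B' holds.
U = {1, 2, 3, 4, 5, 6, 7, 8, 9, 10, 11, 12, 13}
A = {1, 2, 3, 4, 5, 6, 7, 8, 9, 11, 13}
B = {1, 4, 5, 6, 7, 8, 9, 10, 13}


LHS: A ∪ B = {1, 2, 3, 4, 5, 6, 7, 8, 9, 10, 11, 13}
(A ∪ B)' = U \ (A ∪ B) = {12}
A' = {10, 12}, B' = {2, 3, 11, 12}
Claimed RHS: A' ∪ B' = {2, 3, 10, 11, 12}
Identity is INVALID: LHS = {12} but the RHS claimed here equals {2, 3, 10, 11, 12}. The correct form is (A ∪ B)' = A' ∩ B'.

Identity is invalid: (A ∪ B)' = {12} but A' ∪ B' = {2, 3, 10, 11, 12}. The correct De Morgan law is (A ∪ B)' = A' ∩ B'.


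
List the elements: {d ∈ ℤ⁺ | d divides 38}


Checking each candidate:
Condition: positive divisors of 38
Result = {1, 2, 19, 38}

{1, 2, 19, 38}


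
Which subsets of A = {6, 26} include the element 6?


A subset of A contains 6 iff the remaining 1 elements form any subset of A \ {6}.
Count: 2^(n-1) = 2^1 = 2
Subsets containing 6: {6}, {6, 26}

Subsets containing 6 (2 total): {6}, {6, 26}


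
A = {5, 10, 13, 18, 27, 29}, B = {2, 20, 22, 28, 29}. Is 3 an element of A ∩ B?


A = {5, 10, 13, 18, 27, 29}, B = {2, 20, 22, 28, 29}
A ∩ B = elements in both A and B
A ∩ B = {29}
Checking if 3 ∈ A ∩ B
3 is not in A ∩ B → False

3 ∉ A ∩ B


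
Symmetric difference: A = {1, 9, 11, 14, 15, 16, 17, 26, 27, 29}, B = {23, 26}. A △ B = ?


A △ B = (A \ B) ∪ (B \ A) = elements in exactly one of A or B
A \ B = {1, 9, 11, 14, 15, 16, 17, 27, 29}
B \ A = {23}
A △ B = {1, 9, 11, 14, 15, 16, 17, 23, 27, 29}

A △ B = {1, 9, 11, 14, 15, 16, 17, 23, 27, 29}


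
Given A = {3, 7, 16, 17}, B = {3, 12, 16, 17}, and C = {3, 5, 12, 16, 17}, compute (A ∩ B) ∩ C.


A ∩ B = {3, 16, 17}
(A ∩ B) ∩ C = {3, 16, 17}

A ∩ B ∩ C = {3, 16, 17}


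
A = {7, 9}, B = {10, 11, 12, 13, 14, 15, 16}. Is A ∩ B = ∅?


Disjoint means A ∩ B = ∅.
A ∩ B = ∅
A ∩ B = ∅, so A and B are disjoint.

Yes, A and B are disjoint


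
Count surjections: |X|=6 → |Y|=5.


n = |X| = 6, k = |Y| = 5. Surjections via inclusion-exclusion:
S(n,k) = Σ(-1)^i × C(k,i) × (k-i)^n, i=0 to k
i=0: (-1)^0×C(5,0)×5^6 = 15625
i=1: (-1)^1×C(5,1)×4^6 = -20480
i=2: (-1)^2×C(5,2)×3^6 = 7290
i=3: (-1)^3×C(5,3)×2^6 = -640
i=4: (-1)^4×C(5,4)×1^6 = 5
i=5: (-1)^5×C(5,5)×0^6 = 0
Total = 1800

Number of surjections = 1800


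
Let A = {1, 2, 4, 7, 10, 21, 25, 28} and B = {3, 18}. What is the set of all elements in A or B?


A ∪ B = all elements in A or B (or both)
A = {1, 2, 4, 7, 10, 21, 25, 28}
B = {3, 18}
A ∪ B = {1, 2, 3, 4, 7, 10, 18, 21, 25, 28}

A ∪ B = {1, 2, 3, 4, 7, 10, 18, 21, 25, 28}


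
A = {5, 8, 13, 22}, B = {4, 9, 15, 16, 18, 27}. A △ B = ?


A △ B = (A \ B) ∪ (B \ A) = elements in exactly one of A or B
A \ B = {5, 8, 13, 22}
B \ A = {4, 9, 15, 16, 18, 27}
A △ B = {4, 5, 8, 9, 13, 15, 16, 18, 22, 27}

A △ B = {4, 5, 8, 9, 13, 15, 16, 18, 22, 27}


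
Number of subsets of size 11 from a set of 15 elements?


C(n,k) = n! / (k!(n-k)!)
C(15,11) = 15! / (11!4!)
= 1365

C(15,11) = 1365


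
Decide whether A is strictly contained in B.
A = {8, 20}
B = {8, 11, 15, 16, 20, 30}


A ⊂ B requires: A ⊆ B AND A ≠ B.
A ⊆ B? Yes
A = B? No
A ⊂ B: Yes (A is a proper subset of B)

Yes, A ⊂ B


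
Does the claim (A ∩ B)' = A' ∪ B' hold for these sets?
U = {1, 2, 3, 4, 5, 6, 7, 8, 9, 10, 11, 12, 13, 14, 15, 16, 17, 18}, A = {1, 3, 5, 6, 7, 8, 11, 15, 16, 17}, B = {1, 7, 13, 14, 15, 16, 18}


LHS: A ∩ B = {1, 7, 15, 16}
(A ∩ B)' = U \ (A ∩ B) = {2, 3, 4, 5, 6, 8, 9, 10, 11, 12, 13, 14, 17, 18}
A' = {2, 4, 9, 10, 12, 13, 14, 18}, B' = {2, 3, 4, 5, 6, 8, 9, 10, 11, 12, 17}
Claimed RHS: A' ∪ B' = {2, 3, 4, 5, 6, 8, 9, 10, 11, 12, 13, 14, 17, 18}
Identity is VALID: LHS = RHS = {2, 3, 4, 5, 6, 8, 9, 10, 11, 12, 13, 14, 17, 18} ✓

Identity is valid. (A ∩ B)' = A' ∪ B' = {2, 3, 4, 5, 6, 8, 9, 10, 11, 12, 13, 14, 17, 18}


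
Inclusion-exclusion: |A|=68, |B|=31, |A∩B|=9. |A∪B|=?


|A ∪ B| = |A| + |B| - |A ∩ B|
= 68 + 31 - 9
= 90

|A ∪ B| = 90


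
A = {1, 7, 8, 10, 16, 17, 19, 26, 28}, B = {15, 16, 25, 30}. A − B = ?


A \ B = elements in A but not in B
A = {1, 7, 8, 10, 16, 17, 19, 26, 28}
B = {15, 16, 25, 30}
Remove from A any elements in B
A \ B = {1, 7, 8, 10, 17, 19, 26, 28}

A \ B = {1, 7, 8, 10, 17, 19, 26, 28}


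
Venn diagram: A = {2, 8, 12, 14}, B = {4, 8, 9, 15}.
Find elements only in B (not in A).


A = {2, 8, 12, 14}
B = {4, 8, 9, 15}
Region: only in B (not in A)
Elements: {4, 9, 15}

Elements only in B (not in A): {4, 9, 15}


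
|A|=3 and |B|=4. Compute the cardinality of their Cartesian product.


|A × B| = |A| × |B|
= 3 × 4
= 12

|A × B| = 12


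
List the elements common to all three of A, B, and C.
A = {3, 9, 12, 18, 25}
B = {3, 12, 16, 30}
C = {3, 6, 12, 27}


A ∩ B = {3, 12}
(A ∩ B) ∩ C = {3, 12}

A ∩ B ∩ C = {3, 12}


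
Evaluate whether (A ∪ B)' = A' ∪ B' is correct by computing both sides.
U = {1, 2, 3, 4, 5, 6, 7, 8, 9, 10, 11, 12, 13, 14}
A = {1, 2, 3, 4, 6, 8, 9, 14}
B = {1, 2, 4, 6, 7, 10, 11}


LHS: A ∪ B = {1, 2, 3, 4, 6, 7, 8, 9, 10, 11, 14}
(A ∪ B)' = U \ (A ∪ B) = {5, 12, 13}
A' = {5, 7, 10, 11, 12, 13}, B' = {3, 5, 8, 9, 12, 13, 14}
Claimed RHS: A' ∪ B' = {3, 5, 7, 8, 9, 10, 11, 12, 13, 14}
Identity is INVALID: LHS = {5, 12, 13} but the RHS claimed here equals {3, 5, 7, 8, 9, 10, 11, 12, 13, 14}. The correct form is (A ∪ B)' = A' ∩ B'.

Identity is invalid: (A ∪ B)' = {5, 12, 13} but A' ∪ B' = {3, 5, 7, 8, 9, 10, 11, 12, 13, 14}. The correct De Morgan law is (A ∪ B)' = A' ∩ B'.


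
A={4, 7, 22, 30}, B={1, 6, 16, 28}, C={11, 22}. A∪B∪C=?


A ∪ B = {1, 4, 6, 7, 16, 22, 28, 30}
(A ∪ B) ∪ C = {1, 4, 6, 7, 11, 16, 22, 28, 30}

A ∪ B ∪ C = {1, 4, 6, 7, 11, 16, 22, 28, 30}


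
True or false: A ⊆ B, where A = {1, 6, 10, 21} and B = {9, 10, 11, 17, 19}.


A ⊆ B means every element of A is in B.
Elements in A not in B: {1, 6, 21}
So A ⊄ B.

No, A ⊄ B


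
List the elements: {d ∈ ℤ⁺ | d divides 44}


Checking each candidate:
Condition: positive divisors of 44
Result = {1, 2, 4, 11, 22, 44}

{1, 2, 4, 11, 22, 44}


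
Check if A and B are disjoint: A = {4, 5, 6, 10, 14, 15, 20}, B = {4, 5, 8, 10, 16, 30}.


Disjoint means A ∩ B = ∅.
A ∩ B = {4, 5, 10}
A ∩ B ≠ ∅, so A and B are NOT disjoint.

No, A and B are not disjoint (A ∩ B = {4, 5, 10})


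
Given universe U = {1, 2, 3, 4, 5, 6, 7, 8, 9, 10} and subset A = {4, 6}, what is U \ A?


Aᶜ = U \ A = elements in U but not in A
U = {1, 2, 3, 4, 5, 6, 7, 8, 9, 10}
A = {4, 6}
Aᶜ = {1, 2, 3, 5, 7, 8, 9, 10}

Aᶜ = {1, 2, 3, 5, 7, 8, 9, 10}


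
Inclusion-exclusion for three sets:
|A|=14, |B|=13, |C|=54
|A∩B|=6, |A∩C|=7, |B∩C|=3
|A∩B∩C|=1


|A∪B∪C| = |A|+|B|+|C| - |A∩B|-|A∩C|-|B∩C| + |A∩B∩C|
= 14+13+54 - 6-7-3 + 1
= 81 - 16 + 1
= 66

|A ∪ B ∪ C| = 66


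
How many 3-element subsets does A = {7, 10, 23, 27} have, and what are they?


|A| = 4, so A has C(4,3) = 4 subsets of size 3.
Enumerate by choosing 3 elements from A at a time:
{7, 10, 23}, {7, 10, 27}, {7, 23, 27}, {10, 23, 27}

3-element subsets (4 total): {7, 10, 23}, {7, 10, 27}, {7, 23, 27}, {10, 23, 27}


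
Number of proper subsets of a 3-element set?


Total subsets = 2^n = 2^3 = 8
Proper subsets exclude the set itself: 2^n - 1
= 8 - 1
= 7

Number of proper subsets = 7


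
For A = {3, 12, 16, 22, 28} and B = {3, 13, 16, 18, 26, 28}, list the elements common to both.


A ∩ B = elements in both A and B
A = {3, 12, 16, 22, 28}
B = {3, 13, 16, 18, 26, 28}
A ∩ B = {3, 16, 28}

A ∩ B = {3, 16, 28}


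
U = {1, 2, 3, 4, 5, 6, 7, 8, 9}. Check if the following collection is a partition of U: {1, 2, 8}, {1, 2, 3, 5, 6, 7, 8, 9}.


A partition requires: (1) non-empty parts, (2) pairwise disjoint, (3) union = U
Parts: {1, 2, 8}, {1, 2, 3, 5, 6, 7, 8, 9}
Union of parts: {1, 2, 3, 5, 6, 7, 8, 9}
U = {1, 2, 3, 4, 5, 6, 7, 8, 9}
All non-empty? True
Pairwise disjoint? False
Covers U? False

No, not a valid partition


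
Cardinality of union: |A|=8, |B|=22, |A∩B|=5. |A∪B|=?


|A ∪ B| = |A| + |B| - |A ∩ B|
= 8 + 22 - 5
= 25

|A ∪ B| = 25


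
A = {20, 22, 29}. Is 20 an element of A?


A = {20, 22, 29}
Checking if 20 is in A
20 is in A → True

20 ∈ A


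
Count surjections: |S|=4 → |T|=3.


n = |S| = 4, k = |T| = 3. Surjections via inclusion-exclusion:
S(n,k) = Σ(-1)^i × C(k,i) × (k-i)^n, i=0 to k
i=0: (-1)^0×C(3,0)×3^4 = 81
i=1: (-1)^1×C(3,1)×2^4 = -48
i=2: (-1)^2×C(3,2)×1^4 = 3
i=3: (-1)^3×C(3,3)×0^4 = 0
Total = 36

Number of surjections = 36


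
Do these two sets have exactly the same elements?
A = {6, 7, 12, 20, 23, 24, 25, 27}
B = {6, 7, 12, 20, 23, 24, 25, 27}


Two sets are equal iff they have exactly the same elements.
A = {6, 7, 12, 20, 23, 24, 25, 27}
B = {6, 7, 12, 20, 23, 24, 25, 27}
Same elements → A = B

Yes, A = B


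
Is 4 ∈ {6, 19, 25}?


A = {6, 19, 25}
Checking if 4 is in A
4 is not in A → False

4 ∉ A


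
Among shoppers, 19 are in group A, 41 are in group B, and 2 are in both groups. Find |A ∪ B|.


|A ∪ B| = |A| + |B| - |A ∩ B|
= 19 + 41 - 2
= 58

|A ∪ B| = 58


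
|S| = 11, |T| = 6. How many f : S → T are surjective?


n = |S| = 11, k = |T| = 6. Surjections via inclusion-exclusion:
S(n,k) = Σ(-1)^i × C(k,i) × (k-i)^n, i=0 to k
i=0: (-1)^0×C(6,0)×6^11 = 362797056
i=1: (-1)^1×C(6,1)×5^11 = -292968750
i=2: (-1)^2×C(6,2)×4^11 = 62914560
i=3: (-1)^3×C(6,3)×3^11 = -3542940
i=4: (-1)^4×C(6,4)×2^11 = 30720
i=5: (-1)^5×C(6,5)×1^11 = -6
i=6: (-1)^6×C(6,6)×0^11 = 0
Total = 129230640

Number of surjections = 129230640


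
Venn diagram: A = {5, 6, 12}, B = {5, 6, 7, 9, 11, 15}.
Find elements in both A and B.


A = {5, 6, 12}
B = {5, 6, 7, 9, 11, 15}
Region: in both A and B
Elements: {5, 6}

Elements in both A and B: {5, 6}


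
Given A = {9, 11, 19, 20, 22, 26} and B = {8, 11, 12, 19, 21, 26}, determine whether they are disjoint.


Disjoint means A ∩ B = ∅.
A ∩ B = {11, 19, 26}
A ∩ B ≠ ∅, so A and B are NOT disjoint.

No, A and B are not disjoint (A ∩ B = {11, 19, 26})


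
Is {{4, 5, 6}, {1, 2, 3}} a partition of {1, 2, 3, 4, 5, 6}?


A partition requires: (1) non-empty parts, (2) pairwise disjoint, (3) union = U
Parts: {4, 5, 6}, {1, 2, 3}
Union of parts: {1, 2, 3, 4, 5, 6}
U = {1, 2, 3, 4, 5, 6}
All non-empty? True
Pairwise disjoint? True
Covers U? True

Yes, valid partition


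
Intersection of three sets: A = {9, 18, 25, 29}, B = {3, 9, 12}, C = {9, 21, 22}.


A ∩ B = {9}
(A ∩ B) ∩ C = {9}

A ∩ B ∩ C = {9}


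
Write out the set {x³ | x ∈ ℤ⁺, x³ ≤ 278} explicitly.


Checking each candidate:
Condition: positive perfect cubes ≤ 278
Result = {1, 8, 27, 64, 125, 216}

{1, 8, 27, 64, 125, 216}


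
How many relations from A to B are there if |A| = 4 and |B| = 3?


A relation from A to B is any subset of A × B.
|A × B| = 4 × 3 = 12
# relations = 2^|A × B| = 2^12 = 4096

Number of relations = 4096


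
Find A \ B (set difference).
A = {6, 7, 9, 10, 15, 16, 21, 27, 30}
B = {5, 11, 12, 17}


A \ B = elements in A but not in B
A = {6, 7, 9, 10, 15, 16, 21, 27, 30}
B = {5, 11, 12, 17}
Remove from A any elements in B
A \ B = {6, 7, 9, 10, 15, 16, 21, 27, 30}

A \ B = {6, 7, 9, 10, 15, 16, 21, 27, 30}


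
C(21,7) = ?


C(n,k) = n! / (k!(n-k)!)
C(21,7) = 21! / (7!14!)
= 116280

C(21,7) = 116280


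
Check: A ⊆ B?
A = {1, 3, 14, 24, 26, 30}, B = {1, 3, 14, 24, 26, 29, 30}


A ⊆ B means every element of A is in B.
All elements of A are in B.
So A ⊆ B.

Yes, A ⊆ B


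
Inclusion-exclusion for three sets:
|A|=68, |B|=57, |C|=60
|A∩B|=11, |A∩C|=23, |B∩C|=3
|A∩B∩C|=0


|A∪B∪C| = |A|+|B|+|C| - |A∩B|-|A∩C|-|B∩C| + |A∩B∩C|
= 68+57+60 - 11-23-3 + 0
= 185 - 37 + 0
= 148

|A ∪ B ∪ C| = 148


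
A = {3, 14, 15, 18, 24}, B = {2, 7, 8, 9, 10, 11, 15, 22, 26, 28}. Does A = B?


Two sets are equal iff they have exactly the same elements.
A = {3, 14, 15, 18, 24}
B = {2, 7, 8, 9, 10, 11, 15, 22, 26, 28}
Differences: {2, 3, 7, 8, 9, 10, 11, 14, 18, 22, 24, 26, 28}
A ≠ B

No, A ≠ B


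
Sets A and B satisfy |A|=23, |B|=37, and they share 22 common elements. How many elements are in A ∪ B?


|A ∪ B| = |A| + |B| - |A ∩ B|
= 23 + 37 - 22
= 38

|A ∪ B| = 38


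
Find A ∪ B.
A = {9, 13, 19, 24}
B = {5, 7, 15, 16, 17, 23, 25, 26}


A ∪ B = all elements in A or B (or both)
A = {9, 13, 19, 24}
B = {5, 7, 15, 16, 17, 23, 25, 26}
A ∪ B = {5, 7, 9, 13, 15, 16, 17, 19, 23, 24, 25, 26}

A ∪ B = {5, 7, 9, 13, 15, 16, 17, 19, 23, 24, 25, 26}


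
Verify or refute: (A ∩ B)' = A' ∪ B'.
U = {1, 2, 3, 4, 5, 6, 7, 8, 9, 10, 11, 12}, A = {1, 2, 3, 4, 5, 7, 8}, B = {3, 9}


LHS: A ∩ B = {3}
(A ∩ B)' = U \ (A ∩ B) = {1, 2, 4, 5, 6, 7, 8, 9, 10, 11, 12}
A' = {6, 9, 10, 11, 12}, B' = {1, 2, 4, 5, 6, 7, 8, 10, 11, 12}
Claimed RHS: A' ∪ B' = {1, 2, 4, 5, 6, 7, 8, 9, 10, 11, 12}
Identity is VALID: LHS = RHS = {1, 2, 4, 5, 6, 7, 8, 9, 10, 11, 12} ✓

Identity is valid. (A ∩ B)' = A' ∪ B' = {1, 2, 4, 5, 6, 7, 8, 9, 10, 11, 12}


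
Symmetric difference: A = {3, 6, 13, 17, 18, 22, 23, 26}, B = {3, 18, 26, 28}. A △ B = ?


A △ B = (A \ B) ∪ (B \ A) = elements in exactly one of A or B
A \ B = {6, 13, 17, 22, 23}
B \ A = {28}
A △ B = {6, 13, 17, 22, 23, 28}

A △ B = {6, 13, 17, 22, 23, 28}


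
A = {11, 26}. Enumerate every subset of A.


|A| = 2, so |P(A)| = 2^2 = 4
Enumerate subsets by cardinality (0 to 2):
∅, {11}, {26}, {11, 26}

P(A) has 4 subsets: ∅, {11}, {26}, {11, 26}


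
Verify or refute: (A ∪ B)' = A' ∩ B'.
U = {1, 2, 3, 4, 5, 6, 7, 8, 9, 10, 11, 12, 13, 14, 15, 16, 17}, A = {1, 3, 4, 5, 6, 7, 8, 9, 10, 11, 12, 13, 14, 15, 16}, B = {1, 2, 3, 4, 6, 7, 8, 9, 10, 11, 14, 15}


LHS: A ∪ B = {1, 2, 3, 4, 5, 6, 7, 8, 9, 10, 11, 12, 13, 14, 15, 16}
(A ∪ B)' = U \ (A ∪ B) = {17}
A' = {2, 17}, B' = {5, 12, 13, 16, 17}
Claimed RHS: A' ∩ B' = {17}
Identity is VALID: LHS = RHS = {17} ✓

Identity is valid. (A ∪ B)' = A' ∩ B' = {17}


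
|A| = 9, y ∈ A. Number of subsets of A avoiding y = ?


Subsets of A avoiding y are subsets of A \ {y}, which has 8 elements.
Count = 2^(n-1) = 2^8
= 256

Number of subsets avoiding y = 256


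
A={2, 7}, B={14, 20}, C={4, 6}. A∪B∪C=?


A ∪ B = {2, 7, 14, 20}
(A ∪ B) ∪ C = {2, 4, 6, 7, 14, 20}

A ∪ B ∪ C = {2, 4, 6, 7, 14, 20}


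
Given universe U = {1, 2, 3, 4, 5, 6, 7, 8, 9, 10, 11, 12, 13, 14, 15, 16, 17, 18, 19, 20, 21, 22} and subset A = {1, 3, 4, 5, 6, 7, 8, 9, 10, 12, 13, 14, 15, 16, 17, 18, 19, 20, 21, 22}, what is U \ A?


Aᶜ = U \ A = elements in U but not in A
U = {1, 2, 3, 4, 5, 6, 7, 8, 9, 10, 11, 12, 13, 14, 15, 16, 17, 18, 19, 20, 21, 22}
A = {1, 3, 4, 5, 6, 7, 8, 9, 10, 12, 13, 14, 15, 16, 17, 18, 19, 20, 21, 22}
Aᶜ = {2, 11}

Aᶜ = {2, 11}


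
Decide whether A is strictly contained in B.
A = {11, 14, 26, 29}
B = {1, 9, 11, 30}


A ⊂ B requires: A ⊆ B AND A ≠ B.
A ⊆ B? No
A ⊄ B, so A is not a proper subset.

No, A is not a proper subset of B


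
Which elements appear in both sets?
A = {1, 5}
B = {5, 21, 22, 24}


A ∩ B = elements in both A and B
A = {1, 5}
B = {5, 21, 22, 24}
A ∩ B = {5}

A ∩ B = {5}


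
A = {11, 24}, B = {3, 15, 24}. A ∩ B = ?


A ∩ B = elements in both A and B
A = {11, 24}
B = {3, 15, 24}
A ∩ B = {24}

A ∩ B = {24}


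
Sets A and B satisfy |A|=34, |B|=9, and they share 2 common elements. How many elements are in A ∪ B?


|A ∪ B| = |A| + |B| - |A ∩ B|
= 34 + 9 - 2
= 41

|A ∪ B| = 41


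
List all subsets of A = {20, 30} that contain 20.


A subset of A contains 20 iff the remaining 1 elements form any subset of A \ {20}.
Count: 2^(n-1) = 2^1 = 2
Subsets containing 20: {20}, {20, 30}

Subsets containing 20 (2 total): {20}, {20, 30}


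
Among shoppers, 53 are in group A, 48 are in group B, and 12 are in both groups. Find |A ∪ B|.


|A ∪ B| = |A| + |B| - |A ∩ B|
= 53 + 48 - 12
= 89

|A ∪ B| = 89


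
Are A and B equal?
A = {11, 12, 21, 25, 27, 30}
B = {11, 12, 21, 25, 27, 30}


Two sets are equal iff they have exactly the same elements.
A = {11, 12, 21, 25, 27, 30}
B = {11, 12, 21, 25, 27, 30}
Same elements → A = B

Yes, A = B


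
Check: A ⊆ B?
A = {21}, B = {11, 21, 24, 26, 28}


A ⊆ B means every element of A is in B.
All elements of A are in B.
So A ⊆ B.

Yes, A ⊆ B


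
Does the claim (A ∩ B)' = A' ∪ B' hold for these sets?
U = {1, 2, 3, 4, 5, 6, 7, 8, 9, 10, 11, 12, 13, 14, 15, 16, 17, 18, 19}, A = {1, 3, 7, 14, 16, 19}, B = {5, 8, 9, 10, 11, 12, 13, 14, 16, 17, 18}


LHS: A ∩ B = {14, 16}
(A ∩ B)' = U \ (A ∩ B) = {1, 2, 3, 4, 5, 6, 7, 8, 9, 10, 11, 12, 13, 15, 17, 18, 19}
A' = {2, 4, 5, 6, 8, 9, 10, 11, 12, 13, 15, 17, 18}, B' = {1, 2, 3, 4, 6, 7, 15, 19}
Claimed RHS: A' ∪ B' = {1, 2, 3, 4, 5, 6, 7, 8, 9, 10, 11, 12, 13, 15, 17, 18, 19}
Identity is VALID: LHS = RHS = {1, 2, 3, 4, 5, 6, 7, 8, 9, 10, 11, 12, 13, 15, 17, 18, 19} ✓

Identity is valid. (A ∩ B)' = A' ∪ B' = {1, 2, 3, 4, 5, 6, 7, 8, 9, 10, 11, 12, 13, 15, 17, 18, 19}


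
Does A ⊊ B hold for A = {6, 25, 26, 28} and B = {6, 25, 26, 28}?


A ⊂ B requires: A ⊆ B AND A ≠ B.
A ⊆ B? Yes
A = B? Yes
A = B, so A is not a PROPER subset.

No, A is not a proper subset of B


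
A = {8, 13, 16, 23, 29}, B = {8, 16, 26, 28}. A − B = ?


A \ B = elements in A but not in B
A = {8, 13, 16, 23, 29}
B = {8, 16, 26, 28}
Remove from A any elements in B
A \ B = {13, 23, 29}

A \ B = {13, 23, 29}


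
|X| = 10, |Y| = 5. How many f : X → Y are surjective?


n = |X| = 10, k = |Y| = 5. Surjections via inclusion-exclusion:
S(n,k) = Σ(-1)^i × C(k,i) × (k-i)^n, i=0 to k
i=0: (-1)^0×C(5,0)×5^10 = 9765625
i=1: (-1)^1×C(5,1)×4^10 = -5242880
i=2: (-1)^2×C(5,2)×3^10 = 590490
i=3: (-1)^3×C(5,3)×2^10 = -10240
i=4: (-1)^4×C(5,4)×1^10 = 5
i=5: (-1)^5×C(5,5)×0^10 = 0
Total = 5103000

Number of surjections = 5103000


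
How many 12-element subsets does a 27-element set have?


C(n,k) = n! / (k!(n-k)!)
C(27,12) = 27! / (12!15!)
= 17383860

C(27,12) = 17383860


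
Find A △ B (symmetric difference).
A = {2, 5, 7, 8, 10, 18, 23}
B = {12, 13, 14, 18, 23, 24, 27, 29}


A △ B = (A \ B) ∪ (B \ A) = elements in exactly one of A or B
A \ B = {2, 5, 7, 8, 10}
B \ A = {12, 13, 14, 24, 27, 29}
A △ B = {2, 5, 7, 8, 10, 12, 13, 14, 24, 27, 29}

A △ B = {2, 5, 7, 8, 10, 12, 13, 14, 24, 27, 29}


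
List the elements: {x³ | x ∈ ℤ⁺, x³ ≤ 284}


Checking each candidate:
Condition: positive perfect cubes ≤ 284
Result = {1, 8, 27, 64, 125, 216}

{1, 8, 27, 64, 125, 216}


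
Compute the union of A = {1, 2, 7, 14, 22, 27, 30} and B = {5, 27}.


A ∪ B = all elements in A or B (or both)
A = {1, 2, 7, 14, 22, 27, 30}
B = {5, 27}
A ∪ B = {1, 2, 5, 7, 14, 22, 27, 30}

A ∪ B = {1, 2, 5, 7, 14, 22, 27, 30}


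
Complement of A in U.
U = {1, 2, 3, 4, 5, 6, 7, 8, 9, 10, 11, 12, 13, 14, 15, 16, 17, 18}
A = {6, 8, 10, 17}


Aᶜ = U \ A = elements in U but not in A
U = {1, 2, 3, 4, 5, 6, 7, 8, 9, 10, 11, 12, 13, 14, 15, 16, 17, 18}
A = {6, 8, 10, 17}
Aᶜ = {1, 2, 3, 4, 5, 7, 9, 11, 12, 13, 14, 15, 16, 18}

Aᶜ = {1, 2, 3, 4, 5, 7, 9, 11, 12, 13, 14, 15, 16, 18}


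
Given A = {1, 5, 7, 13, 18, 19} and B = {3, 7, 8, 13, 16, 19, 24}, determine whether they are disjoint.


Disjoint means A ∩ B = ∅.
A ∩ B = {7, 13, 19}
A ∩ B ≠ ∅, so A and B are NOT disjoint.

No, A and B are not disjoint (A ∩ B = {7, 13, 19})


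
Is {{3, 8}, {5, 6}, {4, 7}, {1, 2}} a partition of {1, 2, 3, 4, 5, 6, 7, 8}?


A partition requires: (1) non-empty parts, (2) pairwise disjoint, (3) union = U
Parts: {3, 8}, {5, 6}, {4, 7}, {1, 2}
Union of parts: {1, 2, 3, 4, 5, 6, 7, 8}
U = {1, 2, 3, 4, 5, 6, 7, 8}
All non-empty? True
Pairwise disjoint? True
Covers U? True

Yes, valid partition


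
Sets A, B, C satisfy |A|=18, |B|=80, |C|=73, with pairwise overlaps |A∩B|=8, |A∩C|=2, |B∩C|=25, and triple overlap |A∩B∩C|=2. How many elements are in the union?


|A∪B∪C| = |A|+|B|+|C| - |A∩B|-|A∩C|-|B∩C| + |A∩B∩C|
= 18+80+73 - 8-2-25 + 2
= 171 - 35 + 2
= 138

|A ∪ B ∪ C| = 138


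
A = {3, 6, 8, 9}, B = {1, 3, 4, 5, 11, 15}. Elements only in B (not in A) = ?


A = {3, 6, 8, 9}
B = {1, 3, 4, 5, 11, 15}
Region: only in B (not in A)
Elements: {1, 4, 5, 11, 15}

Elements only in B (not in A): {1, 4, 5, 11, 15}


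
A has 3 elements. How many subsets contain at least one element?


Total subsets = 2^n = 2^3 = 8
Non-empty subsets exclude the empty set: 2^n - 1
= 8 - 1
= 7

Number of non-empty subsets = 7


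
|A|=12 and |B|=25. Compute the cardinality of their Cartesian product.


|A × B| = |A| × |B|
= 12 × 25
= 300

|A × B| = 300


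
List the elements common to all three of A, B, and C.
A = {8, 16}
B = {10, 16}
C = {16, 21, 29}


A ∩ B = {16}
(A ∩ B) ∩ C = {16}

A ∩ B ∩ C = {16}


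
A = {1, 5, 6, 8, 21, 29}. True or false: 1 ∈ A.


A = {1, 5, 6, 8, 21, 29}
Checking if 1 is in A
1 is in A → True

1 ∈ A


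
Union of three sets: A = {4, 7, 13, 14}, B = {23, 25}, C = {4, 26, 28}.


A ∪ B = {4, 7, 13, 14, 23, 25}
(A ∪ B) ∪ C = {4, 7, 13, 14, 23, 25, 26, 28}

A ∪ B ∪ C = {4, 7, 13, 14, 23, 25, 26, 28}


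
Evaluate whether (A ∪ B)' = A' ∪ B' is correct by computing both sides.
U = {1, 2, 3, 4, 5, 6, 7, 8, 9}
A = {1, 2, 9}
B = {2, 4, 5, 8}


LHS: A ∪ B = {1, 2, 4, 5, 8, 9}
(A ∪ B)' = U \ (A ∪ B) = {3, 6, 7}
A' = {3, 4, 5, 6, 7, 8}, B' = {1, 3, 6, 7, 9}
Claimed RHS: A' ∪ B' = {1, 3, 4, 5, 6, 7, 8, 9}
Identity is INVALID: LHS = {3, 6, 7} but the RHS claimed here equals {1, 3, 4, 5, 6, 7, 8, 9}. The correct form is (A ∪ B)' = A' ∩ B'.

Identity is invalid: (A ∪ B)' = {3, 6, 7} but A' ∪ B' = {1, 3, 4, 5, 6, 7, 8, 9}. The correct De Morgan law is (A ∪ B)' = A' ∩ B'.


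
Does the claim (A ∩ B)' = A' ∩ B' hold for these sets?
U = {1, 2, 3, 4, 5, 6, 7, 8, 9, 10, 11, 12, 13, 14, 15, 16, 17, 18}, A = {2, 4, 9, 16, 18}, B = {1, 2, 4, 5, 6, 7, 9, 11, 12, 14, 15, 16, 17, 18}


LHS: A ∩ B = {2, 4, 9, 16, 18}
(A ∩ B)' = U \ (A ∩ B) = {1, 3, 5, 6, 7, 8, 10, 11, 12, 13, 14, 15, 17}
A' = {1, 3, 5, 6, 7, 8, 10, 11, 12, 13, 14, 15, 17}, B' = {3, 8, 10, 13}
Claimed RHS: A' ∩ B' = {3, 8, 10, 13}
Identity is INVALID: LHS = {1, 3, 5, 6, 7, 8, 10, 11, 12, 13, 14, 15, 17} but the RHS claimed here equals {3, 8, 10, 13}. The correct form is (A ∩ B)' = A' ∪ B'.

Identity is invalid: (A ∩ B)' = {1, 3, 5, 6, 7, 8, 10, 11, 12, 13, 14, 15, 17} but A' ∩ B' = {3, 8, 10, 13}. The correct De Morgan law is (A ∩ B)' = A' ∪ B'.


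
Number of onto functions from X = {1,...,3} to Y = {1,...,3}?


n = |X| = 3, k = |Y| = 3. Surjections via inclusion-exclusion:
S(n,k) = Σ(-1)^i × C(k,i) × (k-i)^n, i=0 to k
i=0: (-1)^0×C(3,0)×3^3 = 27
i=1: (-1)^1×C(3,1)×2^3 = -24
i=2: (-1)^2×C(3,2)×1^3 = 3
i=3: (-1)^3×C(3,3)×0^3 = 0
Total = 6

Number of surjections = 6


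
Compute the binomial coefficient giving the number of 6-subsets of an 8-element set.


C(n,k) = n! / (k!(n-k)!)
C(8,6) = 8! / (6!2!)
= 28

C(8,6) = 28


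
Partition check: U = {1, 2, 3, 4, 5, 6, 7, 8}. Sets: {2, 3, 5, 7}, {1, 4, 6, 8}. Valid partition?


A partition requires: (1) non-empty parts, (2) pairwise disjoint, (3) union = U
Parts: {2, 3, 5, 7}, {1, 4, 6, 8}
Union of parts: {1, 2, 3, 4, 5, 6, 7, 8}
U = {1, 2, 3, 4, 5, 6, 7, 8}
All non-empty? True
Pairwise disjoint? True
Covers U? True

Yes, valid partition


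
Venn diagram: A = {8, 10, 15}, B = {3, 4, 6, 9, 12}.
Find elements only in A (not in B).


A = {8, 10, 15}
B = {3, 4, 6, 9, 12}
Region: only in A (not in B)
Elements: {8, 10, 15}

Elements only in A (not in B): {8, 10, 15}


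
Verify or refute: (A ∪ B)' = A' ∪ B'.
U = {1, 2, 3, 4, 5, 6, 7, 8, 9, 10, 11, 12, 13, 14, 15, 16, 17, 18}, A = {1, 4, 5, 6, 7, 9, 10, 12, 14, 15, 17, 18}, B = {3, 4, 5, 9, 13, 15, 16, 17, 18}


LHS: A ∪ B = {1, 3, 4, 5, 6, 7, 9, 10, 12, 13, 14, 15, 16, 17, 18}
(A ∪ B)' = U \ (A ∪ B) = {2, 8, 11}
A' = {2, 3, 8, 11, 13, 16}, B' = {1, 2, 6, 7, 8, 10, 11, 12, 14}
Claimed RHS: A' ∪ B' = {1, 2, 3, 6, 7, 8, 10, 11, 12, 13, 14, 16}
Identity is INVALID: LHS = {2, 8, 11} but the RHS claimed here equals {1, 2, 3, 6, 7, 8, 10, 11, 12, 13, 14, 16}. The correct form is (A ∪ B)' = A' ∩ B'.

Identity is invalid: (A ∪ B)' = {2, 8, 11} but A' ∪ B' = {1, 2, 3, 6, 7, 8, 10, 11, 12, 13, 14, 16}. The correct De Morgan law is (A ∪ B)' = A' ∩ B'.


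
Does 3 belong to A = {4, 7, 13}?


A = {4, 7, 13}
Checking if 3 is in A
3 is not in A → False

3 ∉ A


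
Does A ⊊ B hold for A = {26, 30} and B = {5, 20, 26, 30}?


A ⊂ B requires: A ⊆ B AND A ≠ B.
A ⊆ B? Yes
A = B? No
A ⊂ B: Yes (A is a proper subset of B)

Yes, A ⊂ B


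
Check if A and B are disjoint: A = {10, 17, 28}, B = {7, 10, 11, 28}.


Disjoint means A ∩ B = ∅.
A ∩ B = {10, 28}
A ∩ B ≠ ∅, so A and B are NOT disjoint.

No, A and B are not disjoint (A ∩ B = {10, 28})


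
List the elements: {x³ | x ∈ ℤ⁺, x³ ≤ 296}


Checking each candidate:
Condition: positive perfect cubes ≤ 296
Result = {1, 8, 27, 64, 125, 216}

{1, 8, 27, 64, 125, 216}


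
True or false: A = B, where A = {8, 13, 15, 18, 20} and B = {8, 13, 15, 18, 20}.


Two sets are equal iff they have exactly the same elements.
A = {8, 13, 15, 18, 20}
B = {8, 13, 15, 18, 20}
Same elements → A = B

Yes, A = B


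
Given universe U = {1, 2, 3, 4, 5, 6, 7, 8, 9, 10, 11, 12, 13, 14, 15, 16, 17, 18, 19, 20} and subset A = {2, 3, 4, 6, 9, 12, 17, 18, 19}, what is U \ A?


Aᶜ = U \ A = elements in U but not in A
U = {1, 2, 3, 4, 5, 6, 7, 8, 9, 10, 11, 12, 13, 14, 15, 16, 17, 18, 19, 20}
A = {2, 3, 4, 6, 9, 12, 17, 18, 19}
Aᶜ = {1, 5, 7, 8, 10, 11, 13, 14, 15, 16, 20}

Aᶜ = {1, 5, 7, 8, 10, 11, 13, 14, 15, 16, 20}


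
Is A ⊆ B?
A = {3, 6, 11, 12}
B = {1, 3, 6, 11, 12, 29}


A ⊆ B means every element of A is in B.
All elements of A are in B.
So A ⊆ B.

Yes, A ⊆ B


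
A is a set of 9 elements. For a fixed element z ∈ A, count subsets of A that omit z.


Subsets of A avoiding z are subsets of A \ {z}, which has 8 elements.
Count = 2^(n-1) = 2^8
= 256

Number of subsets avoiding z = 256


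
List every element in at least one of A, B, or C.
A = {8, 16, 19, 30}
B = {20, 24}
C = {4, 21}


A ∪ B = {8, 16, 19, 20, 24, 30}
(A ∪ B) ∪ C = {4, 8, 16, 19, 20, 21, 24, 30}

A ∪ B ∪ C = {4, 8, 16, 19, 20, 21, 24, 30}


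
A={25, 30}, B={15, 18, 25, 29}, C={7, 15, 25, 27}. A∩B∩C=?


A ∩ B = {25}
(A ∩ B) ∩ C = {25}

A ∩ B ∩ C = {25}


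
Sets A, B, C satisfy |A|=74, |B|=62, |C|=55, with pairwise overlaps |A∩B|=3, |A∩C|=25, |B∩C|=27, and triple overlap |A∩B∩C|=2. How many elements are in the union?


|A∪B∪C| = |A|+|B|+|C| - |A∩B|-|A∩C|-|B∩C| + |A∩B∩C|
= 74+62+55 - 3-25-27 + 2
= 191 - 55 + 2
= 138

|A ∪ B ∪ C| = 138


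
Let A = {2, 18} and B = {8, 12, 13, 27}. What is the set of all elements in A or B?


A ∪ B = all elements in A or B (or both)
A = {2, 18}
B = {8, 12, 13, 27}
A ∪ B = {2, 8, 12, 13, 18, 27}

A ∪ B = {2, 8, 12, 13, 18, 27}


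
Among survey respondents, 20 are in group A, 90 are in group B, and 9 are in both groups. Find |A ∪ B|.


|A ∪ B| = |A| + |B| - |A ∩ B|
= 20 + 90 - 9
= 101

|A ∪ B| = 101


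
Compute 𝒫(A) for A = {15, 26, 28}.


|A| = 3, so |P(A)| = 2^3 = 8
Enumerate subsets by cardinality (0 to 3):
∅, {15}, {26}, {28}, {15, 26}, {15, 28}, {26, 28}, {15, 26, 28}

P(A) has 8 subsets: ∅, {15}, {26}, {28}, {15, 26}, {15, 28}, {26, 28}, {15, 26, 28}


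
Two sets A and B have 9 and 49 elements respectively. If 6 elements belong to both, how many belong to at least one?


|A ∪ B| = |A| + |B| - |A ∩ B|
= 9 + 49 - 6
= 52

|A ∪ B| = 52


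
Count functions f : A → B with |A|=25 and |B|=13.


Each of |A| = 25 inputs maps to any of |B| = 13 outputs.
# functions = |B|^|A| = 13^25
= 7056410014866816666030739693

Number of functions = 7056410014866816666030739693


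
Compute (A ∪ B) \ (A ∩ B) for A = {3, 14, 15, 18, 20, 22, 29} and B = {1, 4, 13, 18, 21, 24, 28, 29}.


A △ B = (A \ B) ∪ (B \ A) = elements in exactly one of A or B
A \ B = {3, 14, 15, 20, 22}
B \ A = {1, 4, 13, 21, 24, 28}
A △ B = {1, 3, 4, 13, 14, 15, 20, 21, 22, 24, 28}

A △ B = {1, 3, 4, 13, 14, 15, 20, 21, 22, 24, 28}
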